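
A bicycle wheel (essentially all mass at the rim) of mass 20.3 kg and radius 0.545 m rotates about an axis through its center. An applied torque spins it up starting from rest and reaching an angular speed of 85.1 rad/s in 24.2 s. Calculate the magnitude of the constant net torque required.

τ ≈ 21.2 N·m

I = MR² = (20.3)(0.545)² = 6.030 kg·m².
α = Δω/Δt = (85.1 − 0)/24.2 = 3.517 rad/s².
τ = Iα = (6.030)(3.517) = 21.20 N·m.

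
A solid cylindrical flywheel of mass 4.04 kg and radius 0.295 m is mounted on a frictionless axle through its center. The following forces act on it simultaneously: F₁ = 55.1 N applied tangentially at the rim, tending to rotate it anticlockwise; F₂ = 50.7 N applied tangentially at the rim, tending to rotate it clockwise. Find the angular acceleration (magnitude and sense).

I = ½MR² = (1/2)(4.04)(0.295)² = 0.1758 kg·m².
Taking anticlockwise as positive: τ₁ = +(55.1)(0.295) = +16.25 N·m; τ₂ = −(50.7)(0.295) = −14.96 N·m.
Net torque τ = 1.298 N·m.
α = τ/I = 1.298/0.1758 = 7.384 rad/s².

α ≈ 7.38 rad/s², anticlockwise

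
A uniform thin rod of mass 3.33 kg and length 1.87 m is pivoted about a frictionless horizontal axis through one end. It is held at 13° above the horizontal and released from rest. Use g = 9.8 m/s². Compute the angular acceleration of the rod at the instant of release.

α ≈ 7.66 rad/s²

About the pivot, I = (1/3)ML² = (1/3)(3.33)(1.87)² = 3.882 kg·m².
The weight acts at the center, a distance L/2 = 0.9350 m from the pivot; τ = Mg(L/2) cos 13° = 29.73 N·m.
α = τ/I = 29.73/3.882 = 7.659 rad/s².
(Equivalently α = (3g/(2L)) cos 13° = 7.659 rad/s².)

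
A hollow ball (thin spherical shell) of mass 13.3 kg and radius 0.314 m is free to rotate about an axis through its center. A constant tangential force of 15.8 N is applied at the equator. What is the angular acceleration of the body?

I = (2/3)MR² = (2/3)(13.3)(0.314)² = 0.8742 kg·m².
τ = F R = (15.8)(0.314) = 4.961 N·m.
From τ = Iα: α = 4.961/0.8742 = 5.675 rad/s².

α ≈ 5.68 rad/s²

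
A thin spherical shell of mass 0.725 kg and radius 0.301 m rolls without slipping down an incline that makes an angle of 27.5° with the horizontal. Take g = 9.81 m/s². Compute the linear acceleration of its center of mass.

Translation along the incline: Mg sinθ − f = Ma.
Rotation about the center: fR = Iα with I = (2/3)MR². No-slip gives a = αR, so f = (I/R²)a = (2/3)M a.
Substituting: Mg sinθ = (1 + 0.6667)Ma, so a = g sinθ/(1 + 0.6667) = (9.81) sin 27.5° / 1.667 = 2.718 m/s².

a ≈ 2.72 m/s²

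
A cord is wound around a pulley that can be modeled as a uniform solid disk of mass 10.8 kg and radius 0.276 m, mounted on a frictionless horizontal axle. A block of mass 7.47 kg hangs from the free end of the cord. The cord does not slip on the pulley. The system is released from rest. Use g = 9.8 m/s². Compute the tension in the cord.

I = ½MR² = (1/2)(10.8)(0.276)² = 0.4114 kg·m².
Block: mg − T = ma. Pulley: TR = Iα. No-slip: a = αR, so T = (I/R²)a = 5.400·a.
Then mg = (m + 5.400)a, so a = (7.47)(9.8)/(7.47 + 5.400) = 5.688 m/s².
T = 5.400·a = 30.72 N.

T ≈ 30.7 N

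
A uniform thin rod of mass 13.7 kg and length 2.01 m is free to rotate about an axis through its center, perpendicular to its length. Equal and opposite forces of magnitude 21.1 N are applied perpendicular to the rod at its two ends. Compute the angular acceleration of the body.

I = (1/12)ML² = (1/12)(13.7)(2.01)² = 4.612 kg·m².
The couple gives τ = F·(L/2) + F·(L/2) = F L = (21.1)(2.01) = 42.41 N·m.
Newton's second law for rotation, τ = Iα, gives α = τ/I = 42.41/4.612 = 9.195 rad/s².

α ≈ 9.19 rad/s²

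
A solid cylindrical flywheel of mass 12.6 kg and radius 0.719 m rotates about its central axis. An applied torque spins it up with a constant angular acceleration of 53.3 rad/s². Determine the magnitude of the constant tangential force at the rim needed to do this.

F ≈ 241 N

I = ½MR² = (1/2)(12.6)(0.719)² = 3.257 kg·m².
The required torque is τ = Iα = (3.257)(53.30) = 173.6 N·m.
A tangential force at the rim gives τ = FR, so F = τ/R = 173.6/0.719 = 241.4 N.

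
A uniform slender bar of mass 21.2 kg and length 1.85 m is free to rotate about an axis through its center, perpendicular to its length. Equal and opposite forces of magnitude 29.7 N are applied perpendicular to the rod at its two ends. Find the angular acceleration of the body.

I = (1/12)ML² = (1/12)(21.2)(1.85)² = 6.046 kg·m².
The couple gives τ = F·(L/2) + F·(L/2) = F L = (29.7)(1.85) = 54.95 N·m.
Newton's second law for rotation, τ = Iα, gives α = τ/I = 54.95/6.046 = 9.087 rad/s².

α ≈ 9.09 rad/s²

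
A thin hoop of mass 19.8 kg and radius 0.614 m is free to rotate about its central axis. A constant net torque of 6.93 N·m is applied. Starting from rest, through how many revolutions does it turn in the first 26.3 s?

I = MR² = (19.8)(0.614)² = 7.465 kg·m².
α = τ/I = 6.93/7.465 = 0.9284 rad/s².
θ = ½αt² = ½(0.9284)(26.3)² = 321.1 rad.
Revolutions = θ/(2π) = 51.10.

≈ 51.1 revolutions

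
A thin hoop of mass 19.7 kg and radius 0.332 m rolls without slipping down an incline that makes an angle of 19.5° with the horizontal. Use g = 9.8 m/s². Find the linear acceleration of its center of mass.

Translation along the incline: Mg sinθ − f = Ma.
Rotation about the center: fR = Iα with I = MR². No-slip gives a = αR, so f = (I/R²)a = M a.
Substituting: Mg sinθ = (1 + 1.000)Ma, so a = g sinθ/(1 + 1.000) = (9.8) sin 19.5° / 2.000 = 1.636 m/s².

a ≈ 1.64 m/s²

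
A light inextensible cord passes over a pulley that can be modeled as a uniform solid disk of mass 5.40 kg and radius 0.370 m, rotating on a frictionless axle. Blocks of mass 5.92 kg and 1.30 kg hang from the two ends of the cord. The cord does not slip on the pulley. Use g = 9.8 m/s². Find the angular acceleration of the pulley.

I = ½MR² = (1/2)(5.40)(0.370)² = 0.3696 kg·m².
Heavier block: m₁g − T₁ = m₁a. Lighter block: T₂ − m₂g = m₂a.
Pulley: (T₁ − T₂)R = Iα = I(a/R), so T₁ − T₂ = (I/R²)a = (1/2)M_p a = 2.700·a.
Adding the three: (m₁ − m₂)g = (m₁ + m₂ + 2.700)a, so a = (5.92 − 1.30)(9.8)/(5.92 + 1.30 + 2.700) = 4.564 m/s².
α = a/R = 4.564/0.370 = 12.34 rad/s².

α ≈ 12.3 rad/s²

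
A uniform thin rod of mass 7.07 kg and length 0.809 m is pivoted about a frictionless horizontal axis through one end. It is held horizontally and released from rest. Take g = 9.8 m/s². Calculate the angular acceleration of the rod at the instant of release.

About the pivot, I = (1/3)ML² = (1/3)(7.07)(0.809)² = 1.542 kg·m².
The weight acts at the center, a distance L/2 = 0.4045 m from the pivot; τ = Mg(L/2) = 28.03 N·m.
α = τ/I = 28.03/1.542 = 18.17 rad/s².
(Equivalently α = (3g/(2L)) = 18.17 rad/s².)

α ≈ 18.2 rad/s²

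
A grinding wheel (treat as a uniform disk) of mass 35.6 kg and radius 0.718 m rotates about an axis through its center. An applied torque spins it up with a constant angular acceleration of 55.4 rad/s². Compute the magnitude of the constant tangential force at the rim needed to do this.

F ≈ 708 N

I = ½MR² = (1/2)(35.6)(0.718)² = 9.176 kg·m².
The required torque is τ = Iα = (9.176)(55.40) = 508.4 N·m.
A tangential force at the rim gives τ = FR, so F = τ/R = 508.4/0.718 = 708.0 N.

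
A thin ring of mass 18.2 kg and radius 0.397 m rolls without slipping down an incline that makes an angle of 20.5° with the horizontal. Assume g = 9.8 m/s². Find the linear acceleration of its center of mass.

Translation along the incline: Mg sinθ − f = Ma.
Rotation about the center: fR = Iα with I = MR². No-slip gives a = αR, so f = (I/R²)a = M a.
Substituting: Mg sinθ = (1 + 1.000)Ma, so a = g sinθ/(1 + 1.000) = (9.8) sin 20.5° / 2.000 = 1.716 m/s².

a ≈ 1.72 m/s²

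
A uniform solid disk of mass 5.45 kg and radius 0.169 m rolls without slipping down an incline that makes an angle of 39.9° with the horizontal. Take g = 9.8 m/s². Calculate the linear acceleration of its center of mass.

a ≈ 4.19 m/s²

Translation along the incline: Mg sinθ − f = Ma.
Rotation about the center: fR = Iα with I = ½MR². No-slip gives a = αR, so f = (I/R²)a = (1/2)M a.
Substituting: Mg sinθ = (1 + 0.5000)Ma, so a = g sinθ/(1 + 0.5000) = (9.8) sin 39.9° / 1.500 = 4.191 m/s².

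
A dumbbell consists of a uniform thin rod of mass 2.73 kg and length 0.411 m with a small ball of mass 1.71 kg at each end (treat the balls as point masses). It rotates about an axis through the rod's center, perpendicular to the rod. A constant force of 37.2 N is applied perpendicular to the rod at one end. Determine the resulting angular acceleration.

I_rod = (1/12)ML² = (1/12)(2.73)(0.411)² = 0.03843 kg·m².
I_balls = 2·m·(L/2)² = 2(1.71)(0.2055)² = 0.1444 kg·m².
Total I = 0.1829 kg·m².
τ = F·(L/2) = (37.2)(0.205) = 7.645 N·m.
α = τ/I = 7.645/0.1829 = 41.81 rad/s².

α ≈ 41.8 rad/s²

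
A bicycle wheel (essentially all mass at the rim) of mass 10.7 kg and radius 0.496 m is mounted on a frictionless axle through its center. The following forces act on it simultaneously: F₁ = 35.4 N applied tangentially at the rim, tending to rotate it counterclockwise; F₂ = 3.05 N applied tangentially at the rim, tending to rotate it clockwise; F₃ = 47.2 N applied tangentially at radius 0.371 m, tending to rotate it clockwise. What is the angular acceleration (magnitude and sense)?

I = MR² = (10.7)(0.496)² = 2.632 kg·m².
Taking counterclockwise as positive: τ₁ = +(35.4)(0.496) = +17.56 N·m; τ₂ = −(3.05)(0.496) = −1.513 N·m; τ₃ = −(47.2)(0.371) = −17.51 N·m.
Net torque τ = -1.466 N·m.
α = τ/I = -1.466/2.632 = -0.5568 rad/s².

α ≈ 0.557 rad/s², clockwise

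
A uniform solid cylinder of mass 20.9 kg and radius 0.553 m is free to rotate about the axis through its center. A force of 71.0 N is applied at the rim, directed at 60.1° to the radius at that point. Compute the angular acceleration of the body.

I = ½MR² = (1/2)(20.9)(0.553)² = 3.196 kg·m².
Only the tangential component produces torque: τ = F R sinθ = (71.0)(0.553) sin 60.1° = 34.04 N·m.
Newton's second law for rotation, τ = Iα, gives α = τ/I = 34.04/3.196 = 10.65 rad/s².

α ≈ 10.7 rad/s²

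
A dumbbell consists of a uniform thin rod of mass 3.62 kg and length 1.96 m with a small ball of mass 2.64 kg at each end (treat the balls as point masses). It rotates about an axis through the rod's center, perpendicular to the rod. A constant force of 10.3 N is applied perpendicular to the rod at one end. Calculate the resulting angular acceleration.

I_rod = (1/12)ML² = (1/12)(3.62)(1.96)² = 1.159 kg·m².
I_balls = 2·m·(L/2)² = 2(2.64)(0.9800)² = 5.071 kg·m².
Total I = 6.230 kg·m².
τ = F·(L/2) = (10.3)(0.980) = 10.09 N·m.
α = τ/I = 10.09/6.230 = 1.620 rad/s².

α ≈ 1.62 rad/s²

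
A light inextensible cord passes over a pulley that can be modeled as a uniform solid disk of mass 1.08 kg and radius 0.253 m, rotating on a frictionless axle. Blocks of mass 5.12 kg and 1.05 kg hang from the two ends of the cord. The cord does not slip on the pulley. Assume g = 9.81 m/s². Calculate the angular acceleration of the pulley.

α ≈ 23.5 rad/s²

I = ½MR² = (1/2)(1.08)(0.253)² = 0.03456 kg·m².
Heavier block: m₁g − T₁ = m₁a. Lighter block: T₂ − m₂g = m₂a.
Pulley: (T₁ − T₂)R = Iα = I(a/R), so T₁ − T₂ = (I/R²)a = (1/2)M_p a = 0.5400·a.
Adding the three: (m₁ − m₂)g = (m₁ + m₂ + 0.5400)a, so a = (5.12 − 1.05)(9.81)/(5.12 + 1.05 + 0.5400) = 5.950 m/s².
α = a/R = 5.950/0.253 = 23.52 rad/s².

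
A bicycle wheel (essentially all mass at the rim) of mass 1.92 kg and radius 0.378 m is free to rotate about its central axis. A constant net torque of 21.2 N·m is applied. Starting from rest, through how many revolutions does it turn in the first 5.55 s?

≈ 189 revolutions

I = MR² = (1.92)(0.378)² = 0.2743 kg·m².
α = τ/I = 21.2/0.2743 = 77.28 rad/s².
θ = ½αt² = ½(77.28)(5.55)² = 1190 rad.
Revolutions = θ/(2π) = 189.4.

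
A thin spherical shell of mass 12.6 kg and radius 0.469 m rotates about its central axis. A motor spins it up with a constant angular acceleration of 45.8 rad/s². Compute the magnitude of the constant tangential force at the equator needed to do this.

I = (2/3)MR² = (2/3)(12.6)(0.469)² = 1.848 kg·m².
The required torque is τ = Iα = (1.848)(45.80) = 84.62 N·m.
A tangential force at the equator gives τ = FR, so F = τ/R = 84.62/0.469 = 180.4 N.

F ≈ 180 N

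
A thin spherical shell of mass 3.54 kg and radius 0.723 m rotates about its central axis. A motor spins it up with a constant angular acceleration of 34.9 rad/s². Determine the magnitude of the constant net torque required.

I = (2/3)MR² = (2/3)(3.54)(0.723)² = 1.234 kg·m².
τ = Iα = (1.234)(34.90) = 43.05 N·m.

τ ≈ 43.1 N·m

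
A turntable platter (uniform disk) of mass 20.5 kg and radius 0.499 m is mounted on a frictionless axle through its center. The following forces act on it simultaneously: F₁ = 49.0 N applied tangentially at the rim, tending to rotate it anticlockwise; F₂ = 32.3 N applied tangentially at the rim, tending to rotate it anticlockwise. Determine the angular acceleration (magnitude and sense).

I = ½MR² = (1/2)(20.5)(0.499)² = 2.552 kg·m².
Taking anticlockwise as positive: τ₁ = +(49.0)(0.499) = +24.45 N·m; τ₂ = +(32.3)(0.499) = +16.12 N·m.
Net torque τ = 40.57 N·m.
α = τ/I = 40.57/2.552 = 15.90 rad/s².

α ≈ 15.9 rad/s², anticlockwise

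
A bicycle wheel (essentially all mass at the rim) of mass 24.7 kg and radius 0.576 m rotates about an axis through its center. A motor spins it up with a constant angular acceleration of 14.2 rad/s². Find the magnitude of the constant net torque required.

I = MR² = (24.7)(0.576)² = 8.195 kg·m².
τ = Iα = (8.195)(14.20) = 116.4 N·m.

τ ≈ 116 N·m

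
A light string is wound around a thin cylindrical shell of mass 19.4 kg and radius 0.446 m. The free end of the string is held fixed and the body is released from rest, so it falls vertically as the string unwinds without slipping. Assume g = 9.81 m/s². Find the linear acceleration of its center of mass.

a ≈ 4.91 m/s²

Translation: Mg − T = Ma. Rotation about the center: TR = Iα with I = MR².
With a = αR: T = (I/R²)a = M a, so Mg = (1 + 1.000)Ma.
a = g/(1 + 1.000) = 9.81/2.000 = 4.905 m/s².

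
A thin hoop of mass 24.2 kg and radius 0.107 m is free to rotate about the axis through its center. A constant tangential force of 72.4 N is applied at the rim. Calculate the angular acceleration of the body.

I = MR² = (24.2)(0.107)² = 0.2771 kg·m².
τ = F R = (72.4)(0.107) = 7.747 N·m.
From τ = Iα: α = 7.747/0.2771 = 27.96 rad/s².

α ≈ 28.0 rad/s²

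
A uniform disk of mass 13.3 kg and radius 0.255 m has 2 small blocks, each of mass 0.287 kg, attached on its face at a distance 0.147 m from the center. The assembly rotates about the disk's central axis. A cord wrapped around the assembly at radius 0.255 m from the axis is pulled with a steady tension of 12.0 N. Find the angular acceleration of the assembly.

I_disk = ½MR² = ½(13.3)(0.255)² = 0.4324 kg·m².
I_blocks = 2·m·r² = 2(0.287)(0.147)² = 0.01240 kg·m².
Total I = 0.4448 kg·m².
τ = F r = (12.0)(0.255) = 3.060 N·m.
α = τ/I = 3.060/0.4448 = 6.879 rad/s².

α ≈ 6.88 rad/s²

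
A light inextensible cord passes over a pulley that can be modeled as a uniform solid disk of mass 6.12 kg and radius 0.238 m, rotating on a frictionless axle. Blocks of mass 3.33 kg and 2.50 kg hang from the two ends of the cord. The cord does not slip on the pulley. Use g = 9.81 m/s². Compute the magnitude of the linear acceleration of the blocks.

I = ½MR² = (1/2)(6.12)(0.238)² = 0.1733 kg·m².
Heavier block: m₁g − T₁ = m₁a. Lighter block: T₂ − m₂g = m₂a.
Pulley: (T₁ − T₂)R = Iα = I(a/R), so T₁ − T₂ = (I/R²)a = (1/2)M_p a = 3.060·a.
Adding the three: (m₁ − m₂)g = (m₁ + m₂ + 3.060)a, so a = (3.33 − 2.50)(9.81)/(3.33 + 2.50 + 3.060) = 0.9159 m/s².

a ≈ 0.916 m/s²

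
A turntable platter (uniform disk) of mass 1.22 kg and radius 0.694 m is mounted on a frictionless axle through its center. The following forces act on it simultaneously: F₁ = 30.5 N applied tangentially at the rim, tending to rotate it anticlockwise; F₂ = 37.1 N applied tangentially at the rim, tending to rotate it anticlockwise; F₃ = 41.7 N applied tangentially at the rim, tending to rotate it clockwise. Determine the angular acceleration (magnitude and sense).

α ≈ 61.2 rad/s², anticlockwise

I = ½MR² = (1/2)(1.22)(0.694)² = 0.2938 kg·m².
Taking anticlockwise as positive: τ₁ = +(30.5)(0.694) = +21.17 N·m; τ₂ = +(37.1)(0.694) = +25.75 N·m; τ₃ = −(41.7)(0.694) = −28.94 N·m.
Net torque τ = 17.97 N·m.
α = τ/I = 17.97/0.2938 = 61.18 rad/s².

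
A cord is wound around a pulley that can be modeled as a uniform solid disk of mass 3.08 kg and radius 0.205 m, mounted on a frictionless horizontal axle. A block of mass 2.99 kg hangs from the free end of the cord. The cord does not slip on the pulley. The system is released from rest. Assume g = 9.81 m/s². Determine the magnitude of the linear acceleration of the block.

a ≈ 6.48 m/s²

I = ½MR² = (1/2)(3.08)(0.205)² = 0.06472 kg·m².
Block: mg − T = ma. Pulley: TR = Iα. No-slip: a = αR, so T = (I/R²)a = 1.540·a.
Then mg = (m + 1.540)a, so a = (2.99)(9.81)/(2.99 + 1.540) = 6.475 m/s².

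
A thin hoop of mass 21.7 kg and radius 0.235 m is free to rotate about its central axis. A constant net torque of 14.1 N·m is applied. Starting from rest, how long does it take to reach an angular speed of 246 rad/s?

t ≈ 20.9 s

I = MR² = (21.7)(0.235)² = 1.198 kg·m².
α = τ/I = 14.1/1.198 = 11.77 rad/s².
ω = αt ⇒ t = ω/α = 246/11.77 = 20.91 s.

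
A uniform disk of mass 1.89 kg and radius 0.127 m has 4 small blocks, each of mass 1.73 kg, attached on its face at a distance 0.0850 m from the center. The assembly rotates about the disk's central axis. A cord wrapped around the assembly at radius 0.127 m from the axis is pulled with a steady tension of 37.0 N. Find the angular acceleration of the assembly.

I_disk = ½MR² = ½(1.89)(0.127)² = 0.01524 kg·m².
I_blocks = 4·m·r² = 4(1.73)(0.0850)² = 0.05000 kg·m².
Total I = 0.06524 kg·m².
τ = F r = (37.0)(0.127) = 4.699 N·m.
α = τ/I = 4.699/0.06524 = 72.03 rad/s².

α ≈ 72.0 rad/s²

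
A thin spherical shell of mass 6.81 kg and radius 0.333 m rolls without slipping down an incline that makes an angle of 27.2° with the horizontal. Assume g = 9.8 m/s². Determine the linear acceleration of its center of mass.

a ≈ 2.69 m/s²

Translation along the incline: Mg sinθ − f = Ma.
Rotation about the center: fR = Iα with I = (2/3)MR². No-slip gives a = αR, so f = (I/R²)a = (2/3)M a.
Substituting: Mg sinθ = (1 + 0.6667)Ma, so a = g sinθ/(1 + 0.6667) = (9.8) sin 27.2° / 1.667 = 2.688 m/s².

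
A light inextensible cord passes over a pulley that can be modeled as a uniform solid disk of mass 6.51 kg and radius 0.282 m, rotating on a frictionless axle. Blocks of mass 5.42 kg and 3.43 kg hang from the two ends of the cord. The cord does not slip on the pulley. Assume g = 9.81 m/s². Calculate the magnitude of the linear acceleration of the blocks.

a ≈ 1.61 m/s²

I = ½MR² = (1/2)(6.51)(0.282)² = 0.2589 kg·m².
Heavier block: m₁g − T₁ = m₁a. Lighter block: T₂ − m₂g = m₂a.
Pulley: (T₁ − T₂)R = Iα = I(a/R), so T₁ − T₂ = (I/R²)a = (1/2)M_p a = 3.255·a.
Adding the three: (m₁ − m₂)g = (m₁ + m₂ + 3.255)a, so a = (5.42 − 3.43)(9.81)/(5.42 + 3.43 + 3.255) = 1.613 m/s².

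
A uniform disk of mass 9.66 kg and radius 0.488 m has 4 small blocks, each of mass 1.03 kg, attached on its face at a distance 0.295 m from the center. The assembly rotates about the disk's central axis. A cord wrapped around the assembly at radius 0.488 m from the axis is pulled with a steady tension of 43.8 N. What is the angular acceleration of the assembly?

I_disk = ½MR² = ½(9.66)(0.488)² = 1.150 kg·m².
I_blocks = 4·m·r² = 4(1.03)(0.295)² = 0.3585 kg·m².
Total I = 1.509 kg·m².
τ = F r = (43.8)(0.488) = 21.37 N·m.
α = τ/I = 21.37/1.509 = 14.17 rad/s².

α ≈ 14.2 rad/s²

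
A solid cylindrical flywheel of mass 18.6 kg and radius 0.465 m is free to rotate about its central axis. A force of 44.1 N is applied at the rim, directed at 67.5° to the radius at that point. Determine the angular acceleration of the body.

I = ½MR² = (1/2)(18.6)(0.465)² = 2.011 kg·m².
Only the tangential component produces torque: τ = F R sinθ = (44.1)(0.465) sin 67.5° = 18.95 N·m.
Newton's second law for rotation, τ = Iα, gives α = τ/I = 18.95/2.011 = 9.421 rad/s².

α ≈ 9.42 rad/s²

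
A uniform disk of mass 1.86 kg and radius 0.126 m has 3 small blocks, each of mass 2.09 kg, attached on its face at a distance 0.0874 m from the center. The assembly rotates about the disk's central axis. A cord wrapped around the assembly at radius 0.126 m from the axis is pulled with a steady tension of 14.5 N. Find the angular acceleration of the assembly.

α ≈ 29.2 rad/s²

I_disk = ½MR² = ½(1.86)(0.126)² = 0.01476 kg·m².
I_blocks = 3·m·r² = 3(2.09)(0.0874)² = 0.04790 kg·m².
Total I = 0.06266 kg·m².
τ = F r = (14.5)(0.126) = 1.827 N·m.
α = τ/I = 1.827/0.06266 = 29.16 rad/s².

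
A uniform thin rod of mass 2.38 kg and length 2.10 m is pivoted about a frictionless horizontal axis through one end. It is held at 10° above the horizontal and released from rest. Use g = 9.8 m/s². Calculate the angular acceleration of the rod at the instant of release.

About the pivot, I = (1/3)ML² = (1/3)(2.38)(2.10)² = 3.499 kg·m².
The weight acts at the center, a distance L/2 = 1.050 m from the pivot; τ = Mg(L/2) cos 10° = 24.12 N·m.
α = τ/I = 24.12/3.499 = 6.894 rad/s².

α ≈ 6.89 rad/s²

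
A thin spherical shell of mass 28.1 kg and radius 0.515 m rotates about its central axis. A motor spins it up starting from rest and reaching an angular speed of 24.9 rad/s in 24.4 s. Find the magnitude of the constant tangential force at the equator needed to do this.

F ≈ 9.85 N

I = (2/3)MR² = (2/3)(28.1)(0.515)² = 4.969 kg·m².
α = Δω/Δt = (24.9 − 0)/24.4 = 1.020 rad/s².
The required torque is τ = Iα = (4.969)(1.020) = 5.070 N·m.
A tangential force at the equator gives τ = FR, so F = τ/R = 5.070/0.515 = 9.845 N.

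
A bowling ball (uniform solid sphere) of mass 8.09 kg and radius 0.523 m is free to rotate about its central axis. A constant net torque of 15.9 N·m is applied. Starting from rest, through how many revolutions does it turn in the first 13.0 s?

≈ 242 revolutions

I = (2/5)MR² = (2/5)(8.09)(0.523)² = 0.8851 kg·m².
α = τ/I = 15.9/0.8851 = 17.96 rad/s².
θ = ½αt² = ½(17.96)(13.0)² = 1518 rad.
Revolutions = θ/(2π) = 241.6.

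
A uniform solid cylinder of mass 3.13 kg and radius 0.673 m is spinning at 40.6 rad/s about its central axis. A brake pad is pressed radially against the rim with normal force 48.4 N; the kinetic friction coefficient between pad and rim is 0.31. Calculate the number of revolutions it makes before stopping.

≈ 9.21 revolutions

I = ½MR² = (1/2)(3.13)(0.673)² = 0.7088 kg·m².
Friction force f = μN = (0.31)(48.4) = 15.00 N at the rim; torque magnitude τ = fR = 10.10 N·m, opposing ω.
|α| = τ/I = 10.10/0.7088 = 14.25 rad/s² (deceleration).
ω² = ω₀² − 2|α|θ with ω = 0 ⇒ θ = ω₀²/(2|α|) = 57.86 rad = 9.208 rev.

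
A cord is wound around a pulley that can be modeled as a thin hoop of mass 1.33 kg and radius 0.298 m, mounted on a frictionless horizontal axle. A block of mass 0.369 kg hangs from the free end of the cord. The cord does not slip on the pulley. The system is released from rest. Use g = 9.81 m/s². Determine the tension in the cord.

T ≈ 2.83 N

I = MR² = (1.33)(0.298)² = 0.1181 kg·m².
Block: mg − T = ma. Pulley: TR = Iα. No-slip: a = αR, so T = (I/R²)a = 1.330·a.
Then mg = (m + 1.330)a, so a = (0.369)(9.81)/(0.369 + 1.330) = 2.131 m/s².
T = 1.330·a = 2.834 N.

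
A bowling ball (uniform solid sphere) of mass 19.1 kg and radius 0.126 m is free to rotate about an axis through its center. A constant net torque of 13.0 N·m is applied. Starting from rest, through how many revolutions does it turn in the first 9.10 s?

≈ 706 revolutions

I = (2/5)MR² = (2/5)(19.1)(0.126)² = 0.1213 kg·m².
α = τ/I = 13.0/0.1213 = 107.2 rad/s².
θ = ½αt² = ½(107.2)(9.10)² = 4438 rad.
Revolutions = θ/(2π) = 706.3.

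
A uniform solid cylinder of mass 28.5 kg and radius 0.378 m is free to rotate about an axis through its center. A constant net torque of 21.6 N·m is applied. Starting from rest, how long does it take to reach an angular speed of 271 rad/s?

t ≈ 25.5 s

I = ½MR² = (1/2)(28.5)(0.378)² = 2.036 kg·m².
α = τ/I = 21.6/2.036 = 10.61 rad/s².
ω = αt ⇒ t = ω/α = 271/10.61 = 25.55 s.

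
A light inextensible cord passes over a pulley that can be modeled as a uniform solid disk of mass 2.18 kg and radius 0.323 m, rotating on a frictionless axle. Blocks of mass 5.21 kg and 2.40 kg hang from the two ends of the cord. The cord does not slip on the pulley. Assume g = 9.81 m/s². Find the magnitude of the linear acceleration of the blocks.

I = ½MR² = (1/2)(2.18)(0.323)² = 0.1137 kg·m².
Heavier block: m₁g − T₁ = m₁a. Lighter block: T₂ − m₂g = m₂a.
Pulley: (T₁ − T₂)R = Iα = I(a/R), so T₁ − T₂ = (I/R²)a = (1/2)M_p a = 1.090·a.
Adding the three: (m₁ − m₂)g = (m₁ + m₂ + 1.090)a, so a = (5.21 − 2.40)(9.81)/(5.21 + 2.40 + 1.090) = 3.169 m/s².

a ≈ 3.17 m/s²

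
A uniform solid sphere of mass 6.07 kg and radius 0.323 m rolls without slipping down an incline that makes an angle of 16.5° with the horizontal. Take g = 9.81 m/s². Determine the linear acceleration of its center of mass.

a ≈ 1.99 m/s²

Translation along the incline: Mg sinθ − f = Ma.
Rotation about the center: fR = Iα with I = (2/5)MR². No-slip gives a = αR, so f = (I/R²)a = (2/5)M a.
Substituting: Mg sinθ = (1 + 0.4000)Ma, so a = g sinθ/(1 + 0.4000) = (9.81) sin 16.5° / 1.400 = 1.990 m/s².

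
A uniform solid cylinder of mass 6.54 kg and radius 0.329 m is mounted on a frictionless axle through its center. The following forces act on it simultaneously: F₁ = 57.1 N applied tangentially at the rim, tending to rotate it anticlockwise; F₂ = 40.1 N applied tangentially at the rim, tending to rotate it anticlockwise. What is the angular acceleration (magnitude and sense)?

I = ½MR² = (1/2)(6.54)(0.329)² = 0.3539 kg·m².
Taking anticlockwise as positive: τ₁ = +(57.1)(0.329) = +18.79 N·m; τ₂ = +(40.1)(0.329) = +13.19 N·m.
Net torque τ = 31.98 N·m.
α = τ/I = 31.98/0.3539 = 90.35 rad/s².

α ≈ 90.3 rad/s², anticlockwise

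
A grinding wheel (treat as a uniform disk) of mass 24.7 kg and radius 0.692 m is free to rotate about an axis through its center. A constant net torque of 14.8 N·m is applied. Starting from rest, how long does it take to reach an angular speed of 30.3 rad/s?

I = ½MR² = (1/2)(24.7)(0.692)² = 5.914 kg·m².
α = τ/I = 14.8/5.914 = 2.503 rad/s².
ω = αt ⇒ t = ω/α = 30.3/2.503 = 12.11 s.

t ≈ 12.1 s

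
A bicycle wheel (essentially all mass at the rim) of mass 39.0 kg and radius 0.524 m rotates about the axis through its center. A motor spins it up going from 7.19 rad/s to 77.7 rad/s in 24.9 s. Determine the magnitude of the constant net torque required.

I = MR² = (39.0)(0.524)² = 10.71 kg·m².
α = Δω/Δt = (77.7 − 7.19)/24.9 = 2.832 rad/s².
τ = Iα = (10.71)(2.832) = 30.32 N·m.

τ ≈ 30.3 N·m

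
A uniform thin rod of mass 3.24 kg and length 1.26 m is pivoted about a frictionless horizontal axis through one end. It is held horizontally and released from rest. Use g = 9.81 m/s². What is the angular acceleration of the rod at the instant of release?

α ≈ 11.7 rad/s²

About the pivot, I = (1/3)ML² = (1/3)(3.24)(1.26)² = 1.715 kg·m².
The weight acts at the center, a distance L/2 = 0.6300 m from the pivot; τ = Mg(L/2) = 20.02 N·m.
α = τ/I = 20.02/1.715 = 11.68 rad/s².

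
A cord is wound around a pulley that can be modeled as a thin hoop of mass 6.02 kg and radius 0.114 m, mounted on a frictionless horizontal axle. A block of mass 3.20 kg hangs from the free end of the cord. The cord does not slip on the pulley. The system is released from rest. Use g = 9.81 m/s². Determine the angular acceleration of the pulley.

I = MR² = (6.02)(0.114)² = 0.07824 kg·m².
Block: mg − T = ma. Pulley: TR = Iα. No-slip: a = αR, so T = (I/R²)a = 6.020·a.
Then mg = (m + 6.020)a, so a = (3.20)(9.81)/(3.20 + 6.020) = 3.405 m/s².
α = a/R = 3.405/0.114 = 29.87 rad/s².

α ≈ 29.9 rad/s²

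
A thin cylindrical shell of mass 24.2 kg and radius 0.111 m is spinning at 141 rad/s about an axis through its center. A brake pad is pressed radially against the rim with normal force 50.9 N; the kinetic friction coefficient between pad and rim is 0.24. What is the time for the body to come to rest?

t ≈ 31.0 s

I = MR² = (24.2)(0.111)² = 0.2982 kg·m².
Friction force f = μN = (0.24)(50.9) = 12.22 N at the rim; torque magnitude τ = fR = 1.356 N·m, opposing ω.
|α| = τ/I = 1.356/0.2982 = 4.548 rad/s² (deceleration).
0 = ω₀ − |α|t ⇒ t = ω₀/|α| = 141/4.548 = 31.00 s.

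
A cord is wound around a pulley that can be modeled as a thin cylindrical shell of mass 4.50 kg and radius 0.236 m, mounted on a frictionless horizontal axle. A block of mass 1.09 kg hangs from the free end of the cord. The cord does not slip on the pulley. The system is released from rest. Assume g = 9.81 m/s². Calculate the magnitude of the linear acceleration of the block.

a ≈ 1.91 m/s²

I = MR² = (4.50)(0.236)² = 0.2506 kg·m².
Block: mg − T = ma. Pulley: TR = Iα. No-slip: a = αR, so T = (I/R²)a = 4.500·a.
Then mg = (m + 4.500)a, so a = (1.09)(9.81)/(1.09 + 4.500) = 1.913 m/s².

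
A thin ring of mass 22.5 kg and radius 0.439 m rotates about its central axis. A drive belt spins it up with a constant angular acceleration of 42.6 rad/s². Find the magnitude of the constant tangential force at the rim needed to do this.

F ≈ 421 N

I = MR² = (22.5)(0.439)² = 4.336 kg·m².
The required torque is τ = Iα = (4.336)(42.60) = 184.7 N·m.
A tangential force at the rim gives τ = FR, so F = τ/R = 184.7/0.439 = 420.8 N.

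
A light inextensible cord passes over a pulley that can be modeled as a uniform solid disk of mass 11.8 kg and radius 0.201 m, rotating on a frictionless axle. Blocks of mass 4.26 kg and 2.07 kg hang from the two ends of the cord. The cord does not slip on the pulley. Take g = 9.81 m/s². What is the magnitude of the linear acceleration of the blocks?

I = ½MR² = (1/2)(11.8)(0.201)² = 0.2384 kg·m².
Heavier block: m₁g − T₁ = m₁a. Lighter block: T₂ − m₂g = m₂a.
Pulley: (T₁ − T₂)R = Iα = I(a/R), so T₁ − T₂ = (I/R²)a = (1/2)M_p a = 5.900·a.
Adding the three: (m₁ − m₂)g = (m₁ + m₂ + 5.900)a, so a = (4.26 − 2.07)(9.81)/(4.26 + 2.07 + 5.900) = 1.757 m/s².

a ≈ 1.76 m/s²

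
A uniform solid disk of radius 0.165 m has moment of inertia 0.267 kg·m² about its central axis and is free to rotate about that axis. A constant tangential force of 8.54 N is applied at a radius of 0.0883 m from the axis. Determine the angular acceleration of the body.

α ≈ 2.82 rad/s²

τ = F·r = (8.54)(0.0883) = 0.7541 N·m.
From τ = Iα: α = 0.7541/0.2670 = 2.824 rad/s².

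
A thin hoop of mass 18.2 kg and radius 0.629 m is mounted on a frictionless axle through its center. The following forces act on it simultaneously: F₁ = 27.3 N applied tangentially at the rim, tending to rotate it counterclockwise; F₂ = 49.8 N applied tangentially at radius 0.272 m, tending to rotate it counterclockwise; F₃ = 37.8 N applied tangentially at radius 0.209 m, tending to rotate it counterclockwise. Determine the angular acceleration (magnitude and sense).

I = MR² = (18.2)(0.629)² = 7.201 kg·m².
Taking counterclockwise as positive: τ₁ = +(27.3)(0.629) = +17.17 N·m; τ₂ = +(49.8)(0.272) = +13.55 N·m; τ₃ = +(37.8)(0.209) = +7.900 N·m.
Net torque τ = 38.62 N·m.
α = τ/I = 38.62/7.201 = 5.363 rad/s².

α ≈ 5.36 rad/s², counterclockwise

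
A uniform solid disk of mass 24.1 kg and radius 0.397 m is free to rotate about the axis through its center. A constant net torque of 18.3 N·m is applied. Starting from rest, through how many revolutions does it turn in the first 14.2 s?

≈ 155 revolutions

I = ½MR² = (1/2)(24.1)(0.397)² = 1.899 kg·m².
α = τ/I = 18.3/1.899 = 9.636 rad/s².
θ = ½αt² = ½(9.636)(14.2)² = 971.5 rad.
Revolutions = θ/(2π) = 154.6.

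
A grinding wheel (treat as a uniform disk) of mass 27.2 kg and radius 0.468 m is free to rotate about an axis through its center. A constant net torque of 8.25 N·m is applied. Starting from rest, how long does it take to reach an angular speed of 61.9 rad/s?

I = ½MR² = (1/2)(27.2)(0.468)² = 2.979 kg·m².
α = τ/I = 8.25/2.979 = 2.770 rad/s².
ω = αt ⇒ t = ω/α = 61.9/2.770 = 22.35 s.

t ≈ 22.3 s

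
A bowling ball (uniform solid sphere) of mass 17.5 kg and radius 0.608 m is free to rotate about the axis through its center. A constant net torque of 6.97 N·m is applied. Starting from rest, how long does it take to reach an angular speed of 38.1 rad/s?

t ≈ 14.1 s

I = (2/5)MR² = (2/5)(17.5)(0.608)² = 2.588 kg·m².
α = τ/I = 6.97/2.588 = 2.694 rad/s².
ω = αt ⇒ t = ω/α = 38.1/2.694 = 14.14 s.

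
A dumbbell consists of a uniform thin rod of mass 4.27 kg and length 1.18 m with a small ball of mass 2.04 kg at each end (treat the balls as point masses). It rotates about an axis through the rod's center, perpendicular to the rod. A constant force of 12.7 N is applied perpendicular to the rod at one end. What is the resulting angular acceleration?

α ≈ 3.91 rad/s²

I_rod = (1/12)ML² = (1/12)(4.27)(1.18)² = 0.4955 kg·m².
I_balls = 2·m·(L/2)² = 2(2.04)(0.5900)² = 1.420 kg·m².
Total I = 1.916 kg·m².
τ = F·(L/2) = (12.7)(0.590) = 7.493 N·m.
α = τ/I = 7.493/1.916 = 3.911 rad/s².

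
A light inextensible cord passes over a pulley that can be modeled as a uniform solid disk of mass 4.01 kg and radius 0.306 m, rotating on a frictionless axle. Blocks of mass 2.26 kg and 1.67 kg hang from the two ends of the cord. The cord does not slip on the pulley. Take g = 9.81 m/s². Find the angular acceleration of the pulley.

α ≈ 3.19 rad/s²

I = ½MR² = (1/2)(4.01)(0.306)² = 0.1877 kg·m².
Heavier block: m₁g − T₁ = m₁a. Lighter block: T₂ − m₂g = m₂a.
Pulley: (T₁ − T₂)R = Iα = I(a/R), so T₁ − T₂ = (I/R²)a = (1/2)M_p a = 2.005·a.
Adding the three: (m₁ − m₂)g = (m₁ + m₂ + 2.005)a, so a = (2.26 − 1.67)(9.81)/(2.26 + 1.67 + 2.005) = 0.9752 m/s².
α = a/R = 0.9752/0.306 = 3.187 rad/s².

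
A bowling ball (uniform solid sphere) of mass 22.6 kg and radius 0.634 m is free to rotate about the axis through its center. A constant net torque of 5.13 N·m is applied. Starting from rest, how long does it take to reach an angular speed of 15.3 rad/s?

t ≈ 10.8 s

I = (2/5)MR² = (2/5)(22.6)(0.634)² = 3.634 kg·m².
α = τ/I = 5.13/3.634 = 1.412 rad/s².
ω = αt ⇒ t = ω/α = 15.3/1.412 = 10.84 s.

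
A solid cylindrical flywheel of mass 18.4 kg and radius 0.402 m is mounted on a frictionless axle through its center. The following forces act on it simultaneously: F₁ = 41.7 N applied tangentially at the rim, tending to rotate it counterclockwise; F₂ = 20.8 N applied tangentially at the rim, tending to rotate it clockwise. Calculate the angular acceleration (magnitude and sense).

I = ½MR² = (1/2)(18.4)(0.402)² = 1.487 kg·m².
Taking counterclockwise as positive: τ₁ = +(41.7)(0.402) = +16.76 N·m; τ₂ = −(20.8)(0.402) = −8.362 N·m.
Net torque τ = 8.402 N·m.
α = τ/I = 8.402/1.487 = 5.651 rad/s².

α ≈ 5.65 rad/s², counterclockwise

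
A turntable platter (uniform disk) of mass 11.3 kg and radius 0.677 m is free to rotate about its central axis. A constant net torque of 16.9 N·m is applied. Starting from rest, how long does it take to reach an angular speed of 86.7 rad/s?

t ≈ 13.3 s

I = ½MR² = (1/2)(11.3)(0.677)² = 2.590 kg·m².
α = τ/I = 16.9/2.590 = 6.526 rad/s².
ω = αt ⇒ t = ω/α = 86.7/6.526 = 13.28 s.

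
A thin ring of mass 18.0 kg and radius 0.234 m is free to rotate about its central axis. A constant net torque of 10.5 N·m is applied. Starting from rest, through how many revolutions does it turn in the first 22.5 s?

≈ 429 revolutions

I = MR² = (18.0)(0.234)² = 0.9856 kg·m².
α = τ/I = 10.5/0.9856 = 10.65 rad/s².
θ = ½αt² = ½(10.65)(22.5)² = 2697 rad.
Revolutions = θ/(2π) = 429.2.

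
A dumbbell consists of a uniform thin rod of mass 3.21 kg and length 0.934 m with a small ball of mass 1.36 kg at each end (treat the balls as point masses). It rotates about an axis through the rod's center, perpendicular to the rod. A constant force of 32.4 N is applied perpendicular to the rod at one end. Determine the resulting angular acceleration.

I_rod = (1/12)ML² = (1/12)(3.21)(0.934)² = 0.2334 kg·m².
I_balls = 2·m·(L/2)² = 2(1.36)(0.4670)² = 0.5932 kg·m².
Total I = 0.8266 kg·m².
τ = F·(L/2) = (32.4)(0.467) = 15.13 N·m.
α = τ/I = 15.13/0.8266 = 18.31 rad/s².

α ≈ 18.3 rad/s²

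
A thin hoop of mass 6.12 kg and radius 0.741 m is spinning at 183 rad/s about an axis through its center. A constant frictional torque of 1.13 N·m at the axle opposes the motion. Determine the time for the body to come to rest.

t ≈ 544 s

I = MR² = (6.12)(0.741)² = 3.360 kg·m².
The net torque has magnitude 1.13 N·m, opposing ω.
|α| = τ/I = 1.130/3.360 = 0.3363 rad/s² (deceleration).
0 = ω₀ − |α|t ⇒ t = ω₀/|α| = 183/0.3363 = 544.2 s.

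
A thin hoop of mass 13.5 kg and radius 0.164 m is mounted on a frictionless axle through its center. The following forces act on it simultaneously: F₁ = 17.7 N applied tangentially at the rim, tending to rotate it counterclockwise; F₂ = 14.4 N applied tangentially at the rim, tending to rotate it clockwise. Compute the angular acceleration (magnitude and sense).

α ≈ 1.49 rad/s², counterclockwise

I = MR² = (13.5)(0.164)² = 0.3631 kg·m².
Taking counterclockwise as positive: τ₁ = +(17.7)(0.164) = +2.903 N·m; τ₂ = −(14.4)(0.164) = −2.362 N·m.
Net torque τ = 0.5412 N·m.
α = τ/I = 0.5412/0.3631 = 1.491 rad/s².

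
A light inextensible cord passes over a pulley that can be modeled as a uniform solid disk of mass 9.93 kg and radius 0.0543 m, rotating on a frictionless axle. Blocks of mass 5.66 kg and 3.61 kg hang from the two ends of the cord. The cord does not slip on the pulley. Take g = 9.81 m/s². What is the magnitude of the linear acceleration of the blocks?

I = ½MR² = (1/2)(9.93)(0.0543)² = 0.01464 kg·m².
Heavier block: m₁g − T₁ = m₁a. Lighter block: T₂ − m₂g = m₂a.
Pulley: (T₁ − T₂)R = Iα = I(a/R), so T₁ − T₂ = (I/R²)a = (1/2)M_p a = 4.965·a.
Adding the three: (m₁ − m₂)g = (m₁ + m₂ + 4.965)a, so a = (5.66 − 3.61)(9.81)/(5.66 + 3.61 + 4.965) = 1.413 m/s².

a ≈ 1.41 m/s²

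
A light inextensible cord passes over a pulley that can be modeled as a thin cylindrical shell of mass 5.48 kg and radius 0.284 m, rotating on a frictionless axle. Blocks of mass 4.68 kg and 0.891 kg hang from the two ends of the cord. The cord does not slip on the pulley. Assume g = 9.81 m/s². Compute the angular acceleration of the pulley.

α ≈ 11.8 rad/s²

I = MR² = (5.48)(0.284)² = 0.4420 kg·m².
Heavier block: m₁g − T₁ = m₁a. Lighter block: T₂ − m₂g = m₂a.
Pulley: (T₁ − T₂)R = Iα = I(a/R), so T₁ − T₂ = (I/R²)a = 1·M_p a = 5.480·a.
Adding the three: (m₁ − m₂)g = (m₁ + m₂ + 5.480)a, so a = (4.68 − 0.891)(9.81)/(4.68 + 0.891 + 5.480) = 3.364 m/s².
α = a/R = 3.364/0.284 = 11.84 rad/s².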